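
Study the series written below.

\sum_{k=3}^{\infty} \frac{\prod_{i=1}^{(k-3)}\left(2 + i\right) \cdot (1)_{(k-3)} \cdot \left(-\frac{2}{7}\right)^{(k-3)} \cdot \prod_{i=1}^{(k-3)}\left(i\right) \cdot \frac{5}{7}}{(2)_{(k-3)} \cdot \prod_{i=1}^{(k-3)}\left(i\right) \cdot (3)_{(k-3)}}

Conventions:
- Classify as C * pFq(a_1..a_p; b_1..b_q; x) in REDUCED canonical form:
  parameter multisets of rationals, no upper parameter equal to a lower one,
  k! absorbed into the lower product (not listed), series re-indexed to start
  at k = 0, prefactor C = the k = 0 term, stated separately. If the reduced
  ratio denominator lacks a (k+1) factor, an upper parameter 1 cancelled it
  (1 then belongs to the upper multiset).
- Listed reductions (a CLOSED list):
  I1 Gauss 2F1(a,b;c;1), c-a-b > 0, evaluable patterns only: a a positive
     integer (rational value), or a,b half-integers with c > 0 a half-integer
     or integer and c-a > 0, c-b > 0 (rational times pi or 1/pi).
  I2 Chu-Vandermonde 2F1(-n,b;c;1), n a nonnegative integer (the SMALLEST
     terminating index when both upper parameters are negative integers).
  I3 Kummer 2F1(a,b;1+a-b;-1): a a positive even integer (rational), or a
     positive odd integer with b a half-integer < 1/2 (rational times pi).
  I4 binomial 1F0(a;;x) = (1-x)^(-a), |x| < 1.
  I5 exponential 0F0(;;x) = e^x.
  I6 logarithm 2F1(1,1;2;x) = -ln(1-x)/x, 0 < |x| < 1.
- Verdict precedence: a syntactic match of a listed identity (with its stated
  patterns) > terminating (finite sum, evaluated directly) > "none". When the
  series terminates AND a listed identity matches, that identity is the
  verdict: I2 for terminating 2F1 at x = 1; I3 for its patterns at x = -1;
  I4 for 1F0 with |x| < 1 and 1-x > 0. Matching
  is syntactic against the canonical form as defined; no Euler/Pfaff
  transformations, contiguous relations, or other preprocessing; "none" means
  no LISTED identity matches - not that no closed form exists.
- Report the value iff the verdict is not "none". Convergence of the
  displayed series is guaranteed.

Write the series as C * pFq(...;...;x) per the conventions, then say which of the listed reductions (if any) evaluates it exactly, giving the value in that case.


Key observation: t_0 = \frac{5}{7} here, and the running product (C = 5/7, x = -2/7) telescopes to a rising factorial.
Consecutive-term ratio: r(k) = -\frac{2}{7} * (k+1) (k+1) / [(k+2) (k+1)] - rational in k, leading ratio -\frac{2}{7}; with t_0 = \frac{5}{7}, classification follows.

x = -\frac{2}{7} here; the reduced form reads 2F1, upper {1, 1}, lower {2}, C = \frac{5}{7}. Verdict: this is logarithm (I6) (the logarithm: parameters (1,1;2), x = -\frac{2}{7}). Hence: \frac{5}{2} \cdot \ln\left(\frac{9}{7}\right).


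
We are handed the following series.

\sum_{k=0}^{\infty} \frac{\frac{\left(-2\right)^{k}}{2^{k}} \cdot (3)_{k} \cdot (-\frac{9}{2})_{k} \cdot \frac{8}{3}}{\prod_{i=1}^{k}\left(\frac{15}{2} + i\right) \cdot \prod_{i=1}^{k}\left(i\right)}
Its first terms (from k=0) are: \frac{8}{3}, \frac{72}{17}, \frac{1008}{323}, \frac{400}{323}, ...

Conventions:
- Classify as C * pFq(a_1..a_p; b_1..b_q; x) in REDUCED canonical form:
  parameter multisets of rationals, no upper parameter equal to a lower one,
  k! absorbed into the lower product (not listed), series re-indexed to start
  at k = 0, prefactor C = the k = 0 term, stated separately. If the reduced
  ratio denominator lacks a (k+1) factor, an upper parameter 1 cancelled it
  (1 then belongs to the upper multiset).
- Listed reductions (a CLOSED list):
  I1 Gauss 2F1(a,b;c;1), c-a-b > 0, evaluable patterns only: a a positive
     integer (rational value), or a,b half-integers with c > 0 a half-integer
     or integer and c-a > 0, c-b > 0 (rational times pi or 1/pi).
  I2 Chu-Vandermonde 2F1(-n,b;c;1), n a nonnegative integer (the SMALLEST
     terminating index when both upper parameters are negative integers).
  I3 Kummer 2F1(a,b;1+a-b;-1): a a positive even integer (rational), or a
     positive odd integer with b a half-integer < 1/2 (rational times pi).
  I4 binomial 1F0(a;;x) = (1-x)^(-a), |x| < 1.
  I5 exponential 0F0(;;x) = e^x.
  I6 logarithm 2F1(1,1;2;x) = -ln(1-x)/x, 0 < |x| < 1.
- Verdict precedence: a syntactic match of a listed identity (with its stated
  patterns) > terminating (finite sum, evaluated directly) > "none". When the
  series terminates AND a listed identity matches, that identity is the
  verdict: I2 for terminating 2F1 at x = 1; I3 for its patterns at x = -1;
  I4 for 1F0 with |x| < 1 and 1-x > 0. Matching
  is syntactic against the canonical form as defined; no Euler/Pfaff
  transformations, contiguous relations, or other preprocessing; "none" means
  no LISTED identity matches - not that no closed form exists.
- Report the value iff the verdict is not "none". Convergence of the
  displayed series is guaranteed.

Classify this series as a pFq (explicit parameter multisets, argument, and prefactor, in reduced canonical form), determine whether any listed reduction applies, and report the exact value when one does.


The series (x = -1) is 2F1: upper {-\frac{9}{2}, 3}, lower {\frac{17}{2}}, prefactor \frac{8}{3}. Verdict: this is Kummer (I3) (x = -1; c = \frac{17}{2} equals 1+a-b for upper {-\frac{9}{2}, 3}: listed pattern). Value: \frac{15015}{4096} \cdot \pi.

First insight: from the first term \frac{8}{3}: the product of the first k integers (C = 8/3) is k!.
Ratio: r(k) = -1 * (k-\frac{9}{2}) (k+3) / [(k+\frac{17}{2}) (k+1)] - rational in k. x = -1; t_0 = \frac{8}{3}; negate the roots.


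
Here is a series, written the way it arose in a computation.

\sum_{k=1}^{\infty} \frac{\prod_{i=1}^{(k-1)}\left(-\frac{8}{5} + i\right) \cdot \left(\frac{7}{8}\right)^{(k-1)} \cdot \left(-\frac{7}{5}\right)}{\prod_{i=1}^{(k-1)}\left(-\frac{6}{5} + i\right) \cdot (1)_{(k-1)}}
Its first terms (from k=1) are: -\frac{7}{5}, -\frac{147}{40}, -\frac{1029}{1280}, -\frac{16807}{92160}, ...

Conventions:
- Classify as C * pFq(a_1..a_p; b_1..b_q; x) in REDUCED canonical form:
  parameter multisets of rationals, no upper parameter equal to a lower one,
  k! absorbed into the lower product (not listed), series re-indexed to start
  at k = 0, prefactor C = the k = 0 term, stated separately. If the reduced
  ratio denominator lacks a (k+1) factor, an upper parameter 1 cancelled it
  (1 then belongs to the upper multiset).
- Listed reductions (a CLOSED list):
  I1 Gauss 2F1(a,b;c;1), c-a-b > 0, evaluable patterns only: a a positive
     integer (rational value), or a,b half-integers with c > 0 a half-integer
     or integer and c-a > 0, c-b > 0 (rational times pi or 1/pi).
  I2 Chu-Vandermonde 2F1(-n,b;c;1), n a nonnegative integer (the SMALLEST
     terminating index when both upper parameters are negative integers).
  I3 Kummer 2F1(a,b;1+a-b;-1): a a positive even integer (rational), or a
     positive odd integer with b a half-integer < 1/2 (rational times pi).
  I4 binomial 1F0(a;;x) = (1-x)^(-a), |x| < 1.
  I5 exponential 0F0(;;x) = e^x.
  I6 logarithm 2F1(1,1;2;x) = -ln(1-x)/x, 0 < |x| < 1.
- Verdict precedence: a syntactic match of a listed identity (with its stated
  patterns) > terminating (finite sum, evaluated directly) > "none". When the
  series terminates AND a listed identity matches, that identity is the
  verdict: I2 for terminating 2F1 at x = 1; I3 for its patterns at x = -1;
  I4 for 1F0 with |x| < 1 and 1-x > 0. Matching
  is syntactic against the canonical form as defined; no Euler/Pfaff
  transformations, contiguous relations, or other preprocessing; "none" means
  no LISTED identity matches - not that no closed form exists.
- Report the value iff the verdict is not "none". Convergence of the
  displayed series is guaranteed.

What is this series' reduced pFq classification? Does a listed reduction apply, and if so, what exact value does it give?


This is -\frac{7}{5} * 1F1(-\frac{3}{5}; -\frac{1}{5}; \frac{7}{8}) in reduced canonical form. Verdict: none - at argument \frac{7}{8} the multisets {-\frac{3}{5}} ; {-\frac{1}{5}} match no listed identity.

Structural cue: t_0 = -\frac{7}{5} here, and (1)_k (C = -7/5, x = 7/8) is k! itself.
Adjacent-term ratio: r(k) = \frac{7}{8} * (k-\frac{3}{5}) / [(k-\frac{1}{5}) (k+1)] ; factor over Q: parameters, x = \frac{7}{8}, and C = -\frac{7}{5}.


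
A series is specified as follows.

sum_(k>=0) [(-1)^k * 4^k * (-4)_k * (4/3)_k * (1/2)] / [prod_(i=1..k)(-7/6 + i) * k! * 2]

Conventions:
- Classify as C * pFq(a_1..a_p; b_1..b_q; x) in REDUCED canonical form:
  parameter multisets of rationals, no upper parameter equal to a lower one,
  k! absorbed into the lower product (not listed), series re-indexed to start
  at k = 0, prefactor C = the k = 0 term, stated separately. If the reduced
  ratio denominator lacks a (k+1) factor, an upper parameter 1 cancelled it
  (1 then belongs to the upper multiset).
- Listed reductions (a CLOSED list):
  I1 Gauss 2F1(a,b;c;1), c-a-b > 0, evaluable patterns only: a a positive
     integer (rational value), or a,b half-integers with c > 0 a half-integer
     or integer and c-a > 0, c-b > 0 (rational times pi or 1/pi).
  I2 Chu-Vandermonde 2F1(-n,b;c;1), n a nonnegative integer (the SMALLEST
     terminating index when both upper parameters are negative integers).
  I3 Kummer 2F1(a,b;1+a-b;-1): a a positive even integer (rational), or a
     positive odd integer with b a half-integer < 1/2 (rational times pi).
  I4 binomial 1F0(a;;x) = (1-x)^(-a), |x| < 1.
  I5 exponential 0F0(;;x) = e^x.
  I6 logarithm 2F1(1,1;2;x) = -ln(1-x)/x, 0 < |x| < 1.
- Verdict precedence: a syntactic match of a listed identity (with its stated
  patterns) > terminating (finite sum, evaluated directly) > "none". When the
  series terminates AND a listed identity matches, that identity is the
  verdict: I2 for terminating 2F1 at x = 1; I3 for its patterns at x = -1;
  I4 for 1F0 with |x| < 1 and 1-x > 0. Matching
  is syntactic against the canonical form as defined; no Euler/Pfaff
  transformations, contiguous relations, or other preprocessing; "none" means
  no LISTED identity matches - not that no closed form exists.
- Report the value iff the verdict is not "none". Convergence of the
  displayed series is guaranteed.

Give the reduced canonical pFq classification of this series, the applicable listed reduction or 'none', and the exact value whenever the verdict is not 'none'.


Classification (C = 1/4): 2F1 with upper {-4, 4/3}, lower {-1/6}, argument x = -4. Verdict: terminating - no listed pattern fits, but -4 in the upper list cuts the series at k = 4; direct evaluation. Value: -26787289/3740.

Key step: from the first term 1/4: the constant factors (C = 1/4, x = -4) combine into one prefactor.
Adjacent-term ratio: r(k) = (-4) * (k-4) (k+4/3) / [(k-1/6) (k+1)] ; factor over Q: parameters, x = (-4), and C = 1/4.


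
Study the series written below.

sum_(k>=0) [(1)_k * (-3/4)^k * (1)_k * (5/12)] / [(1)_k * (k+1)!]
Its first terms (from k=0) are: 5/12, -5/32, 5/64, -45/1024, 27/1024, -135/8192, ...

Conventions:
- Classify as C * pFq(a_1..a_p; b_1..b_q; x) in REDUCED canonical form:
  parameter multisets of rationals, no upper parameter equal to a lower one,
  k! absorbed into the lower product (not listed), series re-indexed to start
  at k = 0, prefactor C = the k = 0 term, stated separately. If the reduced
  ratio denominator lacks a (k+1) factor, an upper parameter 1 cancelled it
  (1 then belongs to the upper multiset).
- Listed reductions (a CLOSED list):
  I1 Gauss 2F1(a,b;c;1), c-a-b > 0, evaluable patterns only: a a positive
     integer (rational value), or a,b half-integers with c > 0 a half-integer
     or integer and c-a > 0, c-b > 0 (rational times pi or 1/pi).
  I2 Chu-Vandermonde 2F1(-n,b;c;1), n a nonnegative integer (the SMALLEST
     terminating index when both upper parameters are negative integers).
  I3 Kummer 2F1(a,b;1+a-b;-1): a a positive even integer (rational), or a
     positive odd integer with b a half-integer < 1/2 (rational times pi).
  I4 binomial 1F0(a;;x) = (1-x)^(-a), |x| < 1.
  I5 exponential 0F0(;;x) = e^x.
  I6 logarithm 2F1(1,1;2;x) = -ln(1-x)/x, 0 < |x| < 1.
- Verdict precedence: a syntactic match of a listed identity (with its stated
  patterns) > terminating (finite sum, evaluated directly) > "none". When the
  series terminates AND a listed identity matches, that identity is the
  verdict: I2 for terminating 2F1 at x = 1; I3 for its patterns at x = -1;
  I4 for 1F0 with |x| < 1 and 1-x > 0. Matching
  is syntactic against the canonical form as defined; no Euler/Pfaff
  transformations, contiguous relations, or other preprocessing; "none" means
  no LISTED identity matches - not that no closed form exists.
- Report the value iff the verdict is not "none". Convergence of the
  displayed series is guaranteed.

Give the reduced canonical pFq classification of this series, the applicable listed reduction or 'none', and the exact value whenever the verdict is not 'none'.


This is 5/12 * 2F1(1, 1; 2; -3/4) in reduced canonical form. Verdict: the I6 logarithm reduction matches (the logarithm: parameters (1,1;2), x = -3/4). Exact value: (5/9) * ln(7/4).

First insight: t_0 = 5/12 here, and (1)_k (prefactor 5/12) is k! itself.
Consecutive-term ratio: r(k) = (-3/4) * (k+1) (k+1) / [(k+2) (k+1)] - rational; roots negated = parameters, x = (-3/4), C = 5/12.


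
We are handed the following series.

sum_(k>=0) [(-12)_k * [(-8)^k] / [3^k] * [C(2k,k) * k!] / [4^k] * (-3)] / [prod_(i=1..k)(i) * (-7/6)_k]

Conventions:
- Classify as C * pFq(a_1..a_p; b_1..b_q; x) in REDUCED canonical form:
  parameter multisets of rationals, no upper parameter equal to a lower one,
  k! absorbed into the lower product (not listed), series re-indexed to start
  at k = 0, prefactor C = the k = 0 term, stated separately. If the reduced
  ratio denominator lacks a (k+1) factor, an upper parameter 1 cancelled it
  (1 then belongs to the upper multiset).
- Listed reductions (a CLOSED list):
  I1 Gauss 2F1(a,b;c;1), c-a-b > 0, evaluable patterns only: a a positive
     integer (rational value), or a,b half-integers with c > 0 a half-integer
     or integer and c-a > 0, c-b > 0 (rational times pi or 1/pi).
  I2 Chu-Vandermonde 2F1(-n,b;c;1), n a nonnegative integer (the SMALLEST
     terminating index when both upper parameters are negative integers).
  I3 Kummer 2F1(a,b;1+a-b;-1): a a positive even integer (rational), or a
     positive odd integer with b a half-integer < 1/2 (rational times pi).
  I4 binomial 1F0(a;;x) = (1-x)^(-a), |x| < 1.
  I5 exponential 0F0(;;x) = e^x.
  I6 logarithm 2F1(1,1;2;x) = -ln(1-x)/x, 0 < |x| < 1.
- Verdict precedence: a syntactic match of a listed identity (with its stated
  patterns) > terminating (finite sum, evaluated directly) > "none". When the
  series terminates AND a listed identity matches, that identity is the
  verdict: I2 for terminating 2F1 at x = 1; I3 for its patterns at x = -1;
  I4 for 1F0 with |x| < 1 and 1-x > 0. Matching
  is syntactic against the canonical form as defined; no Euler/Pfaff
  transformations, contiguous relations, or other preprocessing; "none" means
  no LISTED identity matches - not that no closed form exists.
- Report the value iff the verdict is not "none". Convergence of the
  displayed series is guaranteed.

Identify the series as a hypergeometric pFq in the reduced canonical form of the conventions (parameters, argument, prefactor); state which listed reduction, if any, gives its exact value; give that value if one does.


Key step: t_0 = -3 here, and C(2k,k) (prefactor -3) equals 4^k (1/2)_k / k!.
Adjacent-term ratio: r(k) = (-8/3) * (k-12) (k+1/2) / [(k-7/6) (k+1)] ; factor over Q: parameters, x = (-8/3), and C = -3.

Reduced: x = -8/3, 2F1, upper = {-12, 1/2}, lower = {-7/6}, C = -3. Verdict: terminating - upper parameter -12 makes this a finite sum (last index 12), evaluated exactly. Value: -885444404295683712327/478280187917.


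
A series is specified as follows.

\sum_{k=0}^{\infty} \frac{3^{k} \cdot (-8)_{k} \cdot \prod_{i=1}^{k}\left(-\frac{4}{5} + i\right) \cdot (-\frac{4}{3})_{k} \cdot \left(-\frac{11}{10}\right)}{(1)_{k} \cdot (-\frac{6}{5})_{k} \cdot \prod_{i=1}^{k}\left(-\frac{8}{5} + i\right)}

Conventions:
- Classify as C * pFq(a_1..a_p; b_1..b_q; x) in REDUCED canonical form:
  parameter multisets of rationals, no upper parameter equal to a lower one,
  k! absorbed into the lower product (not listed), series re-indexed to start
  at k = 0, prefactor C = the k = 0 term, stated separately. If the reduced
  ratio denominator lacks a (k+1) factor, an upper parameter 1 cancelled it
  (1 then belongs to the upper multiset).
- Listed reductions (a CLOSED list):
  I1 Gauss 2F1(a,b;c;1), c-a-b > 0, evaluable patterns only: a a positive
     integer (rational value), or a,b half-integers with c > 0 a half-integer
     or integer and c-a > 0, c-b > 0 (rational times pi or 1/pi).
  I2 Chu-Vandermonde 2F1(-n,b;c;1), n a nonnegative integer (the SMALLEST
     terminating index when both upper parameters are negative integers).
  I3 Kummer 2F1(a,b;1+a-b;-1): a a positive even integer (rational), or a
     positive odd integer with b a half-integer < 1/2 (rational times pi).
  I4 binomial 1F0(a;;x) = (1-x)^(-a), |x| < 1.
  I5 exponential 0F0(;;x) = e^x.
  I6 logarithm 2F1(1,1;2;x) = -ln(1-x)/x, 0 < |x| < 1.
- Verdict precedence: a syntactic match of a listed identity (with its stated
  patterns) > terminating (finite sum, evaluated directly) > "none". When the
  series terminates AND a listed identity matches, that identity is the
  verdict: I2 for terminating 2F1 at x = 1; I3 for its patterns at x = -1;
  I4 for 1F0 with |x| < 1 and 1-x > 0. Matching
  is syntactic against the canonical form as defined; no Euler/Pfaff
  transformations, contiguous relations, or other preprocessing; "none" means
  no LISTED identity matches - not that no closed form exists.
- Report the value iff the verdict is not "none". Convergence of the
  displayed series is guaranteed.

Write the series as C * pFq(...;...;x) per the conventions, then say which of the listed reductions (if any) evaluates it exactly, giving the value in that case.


At argument 3: a 3F2 with upper {-8, -\frac{4}{3}, \frac{1}{5}}, lower {-\frac{6}{5}, -\frac{3}{5}}, scaled by C = -\frac{11}{10}. Verdict: terminating - no listed pattern fits, but -8 in the upper list cuts the series at k = 8; direct evaluation. Value: \frac{770799065377}{409712580}.

Key observation: t_0 being -\frac{11}{10}, the lower running product (C = -11/10, x = 3) is a rising factorial.
Adjacent-term ratio: r(k) = 3 * (k-8) (k-\frac{4}{3}) (k+\frac{1}{5}) / [(k-\frac{6}{5}) (k-\frac{3}{5}) (k+1)] - poly over poly, x = 3 from leading terms; C = -\frac{11}{10} at k = 0.


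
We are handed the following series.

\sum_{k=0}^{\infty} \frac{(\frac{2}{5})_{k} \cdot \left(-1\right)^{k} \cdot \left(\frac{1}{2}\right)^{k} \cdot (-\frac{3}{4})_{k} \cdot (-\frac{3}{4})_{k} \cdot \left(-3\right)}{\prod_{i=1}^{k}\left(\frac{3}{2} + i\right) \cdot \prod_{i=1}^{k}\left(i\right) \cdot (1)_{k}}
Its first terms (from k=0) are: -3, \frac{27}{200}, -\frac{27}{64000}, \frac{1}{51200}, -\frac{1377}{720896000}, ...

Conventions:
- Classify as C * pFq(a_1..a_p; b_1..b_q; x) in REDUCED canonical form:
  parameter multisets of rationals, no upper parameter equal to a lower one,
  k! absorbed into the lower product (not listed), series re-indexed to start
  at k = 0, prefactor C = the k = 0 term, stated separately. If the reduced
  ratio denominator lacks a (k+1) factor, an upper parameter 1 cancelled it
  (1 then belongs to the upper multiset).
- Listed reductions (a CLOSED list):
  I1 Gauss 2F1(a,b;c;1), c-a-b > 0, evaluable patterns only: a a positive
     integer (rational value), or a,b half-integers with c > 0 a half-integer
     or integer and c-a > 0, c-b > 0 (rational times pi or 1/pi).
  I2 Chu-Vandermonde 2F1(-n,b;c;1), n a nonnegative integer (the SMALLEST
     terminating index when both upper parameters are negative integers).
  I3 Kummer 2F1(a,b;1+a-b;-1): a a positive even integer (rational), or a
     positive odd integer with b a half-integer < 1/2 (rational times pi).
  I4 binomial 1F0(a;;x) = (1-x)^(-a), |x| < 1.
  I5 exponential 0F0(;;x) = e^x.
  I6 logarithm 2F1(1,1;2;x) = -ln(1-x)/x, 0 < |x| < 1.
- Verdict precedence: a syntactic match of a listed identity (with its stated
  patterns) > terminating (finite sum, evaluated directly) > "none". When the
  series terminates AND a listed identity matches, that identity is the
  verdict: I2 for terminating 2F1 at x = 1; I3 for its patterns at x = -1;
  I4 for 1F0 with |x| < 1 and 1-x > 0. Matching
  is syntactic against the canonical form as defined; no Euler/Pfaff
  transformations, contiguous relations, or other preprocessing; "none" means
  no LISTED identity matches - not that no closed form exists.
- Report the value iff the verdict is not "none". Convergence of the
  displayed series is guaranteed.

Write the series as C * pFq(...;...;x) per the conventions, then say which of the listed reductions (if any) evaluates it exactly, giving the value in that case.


Key observation: t_0 = -3 here, and the (-1)^k factor (prefactor -3) folds into the argument's sign.
Consecutive-term ratio: r(k) = -\frac{1}{2} * (k-\frac{3}{4}) (k-\frac{3}{4}) (k+\frac{2}{5}) / [(k+1) (k+\frac{5}{2}) (k+1)] - rational; roots negated = parameters, x = -\frac{1}{2}, C = -3.

Prefactor -3, argument -\frac{1}{2}: 3F2 with upper {-\frac{3}{4}, -\frac{3}{4}, \frac{2}{5}} over lower {1, \frac{5}{2}}. Verdict: none. A 3F2 with upper {-\frac{3}{4}, -\frac{3}{4}, \frac{2}{5}} fits none of I1-I6 at x = -\frac{1}{2}; the sum runs forever.


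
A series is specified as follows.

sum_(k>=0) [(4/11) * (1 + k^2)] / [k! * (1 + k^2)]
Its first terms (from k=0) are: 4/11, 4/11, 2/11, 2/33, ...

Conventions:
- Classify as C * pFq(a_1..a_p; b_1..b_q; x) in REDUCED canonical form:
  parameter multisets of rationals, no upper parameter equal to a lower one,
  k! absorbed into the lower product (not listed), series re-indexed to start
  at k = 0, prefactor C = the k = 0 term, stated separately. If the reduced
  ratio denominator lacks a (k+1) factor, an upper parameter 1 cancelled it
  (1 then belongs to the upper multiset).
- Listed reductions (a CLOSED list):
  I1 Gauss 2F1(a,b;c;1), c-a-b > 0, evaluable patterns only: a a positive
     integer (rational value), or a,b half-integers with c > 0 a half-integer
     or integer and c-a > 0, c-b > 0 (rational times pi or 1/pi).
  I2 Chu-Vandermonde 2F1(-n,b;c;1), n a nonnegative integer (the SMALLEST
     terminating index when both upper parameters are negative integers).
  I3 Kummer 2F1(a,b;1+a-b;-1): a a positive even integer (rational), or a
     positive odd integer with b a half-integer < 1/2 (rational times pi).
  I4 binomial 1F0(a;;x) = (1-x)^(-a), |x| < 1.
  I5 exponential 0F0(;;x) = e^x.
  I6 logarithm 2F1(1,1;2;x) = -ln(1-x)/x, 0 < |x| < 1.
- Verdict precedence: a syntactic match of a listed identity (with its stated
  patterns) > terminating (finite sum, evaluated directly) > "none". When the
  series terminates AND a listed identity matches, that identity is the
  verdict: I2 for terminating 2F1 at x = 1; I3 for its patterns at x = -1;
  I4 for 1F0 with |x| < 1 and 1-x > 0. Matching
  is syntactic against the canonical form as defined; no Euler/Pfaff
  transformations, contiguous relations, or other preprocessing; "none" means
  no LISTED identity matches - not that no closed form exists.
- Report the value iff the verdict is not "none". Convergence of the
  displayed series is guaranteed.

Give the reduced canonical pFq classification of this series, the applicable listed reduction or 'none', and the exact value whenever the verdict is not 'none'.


Reduced: x = 1, 0F0, upper = {-}, lower = {-}, C = 4/11. Verdict: the exponential series (I5) applies (the 0F0 exponential series at x = 1). Value: (4/11) * e^(1).

Structural cue: with t_0 = 4/11, striking the common factor k^2 + 1 reduces the term (prefactor 4/11).
Ratio: r(k) = 1 * 1 / [(k+1)] - rational; roots negated = parameters, x = 1, C = 4/11.


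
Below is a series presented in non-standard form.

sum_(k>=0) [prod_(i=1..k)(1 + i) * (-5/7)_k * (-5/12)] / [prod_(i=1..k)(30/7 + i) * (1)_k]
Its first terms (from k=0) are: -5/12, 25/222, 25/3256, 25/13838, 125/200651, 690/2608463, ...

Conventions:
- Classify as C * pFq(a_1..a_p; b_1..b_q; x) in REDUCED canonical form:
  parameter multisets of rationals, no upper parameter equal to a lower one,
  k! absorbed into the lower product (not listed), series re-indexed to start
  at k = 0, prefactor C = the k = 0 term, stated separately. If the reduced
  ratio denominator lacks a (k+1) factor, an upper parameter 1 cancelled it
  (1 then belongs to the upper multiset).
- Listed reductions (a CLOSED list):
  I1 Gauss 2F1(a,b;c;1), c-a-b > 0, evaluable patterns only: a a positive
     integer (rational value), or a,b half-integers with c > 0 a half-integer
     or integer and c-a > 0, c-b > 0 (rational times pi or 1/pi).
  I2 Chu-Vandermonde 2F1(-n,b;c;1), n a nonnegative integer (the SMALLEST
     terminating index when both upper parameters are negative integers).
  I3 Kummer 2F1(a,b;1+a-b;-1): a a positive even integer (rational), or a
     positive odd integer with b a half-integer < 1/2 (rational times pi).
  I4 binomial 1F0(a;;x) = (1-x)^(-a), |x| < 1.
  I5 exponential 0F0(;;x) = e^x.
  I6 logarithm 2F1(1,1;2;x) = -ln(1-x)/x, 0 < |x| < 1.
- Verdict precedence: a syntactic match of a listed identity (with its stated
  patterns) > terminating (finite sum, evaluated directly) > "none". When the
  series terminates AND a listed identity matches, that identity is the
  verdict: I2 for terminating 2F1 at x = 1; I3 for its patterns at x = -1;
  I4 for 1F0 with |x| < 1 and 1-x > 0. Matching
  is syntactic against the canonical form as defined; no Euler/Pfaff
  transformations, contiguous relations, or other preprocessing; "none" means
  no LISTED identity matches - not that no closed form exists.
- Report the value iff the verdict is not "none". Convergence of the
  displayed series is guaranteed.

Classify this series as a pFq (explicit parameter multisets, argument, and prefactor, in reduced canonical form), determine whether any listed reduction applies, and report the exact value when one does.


Prefactor -5/12, argument 1: 2F1 with upper {-5/7, 2} over lower {37/7}. Verdict: Gauss's theorem (I1) applies (x = 1: the Gamma ratio telescopes since c-a-b = 4 > 0 and a = 2 in Z>0). Hence: -115/392.

Structural cue: from the first term -5/12: the running product (C = -5/12, x = 1) telescopes to a rising factorial.
Step ratio: r(k) = 1 * (k-5/7) (k+2) / [(k+37/7) (k+1)] - rational in k, leading ratio 1; with t_0 = -5/12, classification follows.


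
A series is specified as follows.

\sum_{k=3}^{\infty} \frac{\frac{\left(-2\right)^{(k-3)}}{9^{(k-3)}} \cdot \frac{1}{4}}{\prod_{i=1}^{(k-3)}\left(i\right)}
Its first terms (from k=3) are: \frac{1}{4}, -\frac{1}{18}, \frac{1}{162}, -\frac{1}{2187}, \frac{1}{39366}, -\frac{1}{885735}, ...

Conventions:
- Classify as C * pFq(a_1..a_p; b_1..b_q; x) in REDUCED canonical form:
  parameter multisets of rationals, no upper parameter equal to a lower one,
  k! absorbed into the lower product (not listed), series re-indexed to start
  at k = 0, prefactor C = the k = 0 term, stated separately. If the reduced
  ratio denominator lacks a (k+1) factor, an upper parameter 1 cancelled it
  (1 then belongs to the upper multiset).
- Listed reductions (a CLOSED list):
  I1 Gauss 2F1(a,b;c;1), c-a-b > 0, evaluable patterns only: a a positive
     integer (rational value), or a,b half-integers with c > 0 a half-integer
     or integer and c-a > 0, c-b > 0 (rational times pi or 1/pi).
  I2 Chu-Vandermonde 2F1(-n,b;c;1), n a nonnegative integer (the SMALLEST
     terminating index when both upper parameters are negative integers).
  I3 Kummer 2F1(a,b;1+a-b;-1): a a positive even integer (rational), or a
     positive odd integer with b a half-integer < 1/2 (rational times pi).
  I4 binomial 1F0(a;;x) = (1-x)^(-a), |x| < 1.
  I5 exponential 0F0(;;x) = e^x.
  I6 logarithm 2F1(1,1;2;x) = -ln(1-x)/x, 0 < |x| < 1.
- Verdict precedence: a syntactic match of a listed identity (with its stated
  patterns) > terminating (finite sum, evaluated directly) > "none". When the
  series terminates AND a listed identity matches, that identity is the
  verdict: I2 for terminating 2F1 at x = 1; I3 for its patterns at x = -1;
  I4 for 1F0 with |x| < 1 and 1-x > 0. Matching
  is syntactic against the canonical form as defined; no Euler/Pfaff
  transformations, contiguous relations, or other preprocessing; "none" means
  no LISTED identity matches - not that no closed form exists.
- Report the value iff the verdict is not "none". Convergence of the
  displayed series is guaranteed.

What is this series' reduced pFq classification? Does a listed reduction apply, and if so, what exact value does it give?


Canonical form: C = \frac{1}{4} times 0F0 with upper {-}, lower {-}, x = -\frac{2}{9}. Verdict: this is exponential (I5) (the 0F0 exponential series at x = -\frac{2}{9}). Value: \frac{1}{4} \cdot e^{-\frac{2}{9}}.

First insight: x = -\frac{2}{9} and the two geometric factors (C = 1/4) combine into one argument.
Adjacent-term ratio: r(k) = -\frac{2}{9} * 1 / [(k+1)] - rational in k, leading ratio -\frac{2}{9}; with t_0 = \frac{1}{4}, classification follows.


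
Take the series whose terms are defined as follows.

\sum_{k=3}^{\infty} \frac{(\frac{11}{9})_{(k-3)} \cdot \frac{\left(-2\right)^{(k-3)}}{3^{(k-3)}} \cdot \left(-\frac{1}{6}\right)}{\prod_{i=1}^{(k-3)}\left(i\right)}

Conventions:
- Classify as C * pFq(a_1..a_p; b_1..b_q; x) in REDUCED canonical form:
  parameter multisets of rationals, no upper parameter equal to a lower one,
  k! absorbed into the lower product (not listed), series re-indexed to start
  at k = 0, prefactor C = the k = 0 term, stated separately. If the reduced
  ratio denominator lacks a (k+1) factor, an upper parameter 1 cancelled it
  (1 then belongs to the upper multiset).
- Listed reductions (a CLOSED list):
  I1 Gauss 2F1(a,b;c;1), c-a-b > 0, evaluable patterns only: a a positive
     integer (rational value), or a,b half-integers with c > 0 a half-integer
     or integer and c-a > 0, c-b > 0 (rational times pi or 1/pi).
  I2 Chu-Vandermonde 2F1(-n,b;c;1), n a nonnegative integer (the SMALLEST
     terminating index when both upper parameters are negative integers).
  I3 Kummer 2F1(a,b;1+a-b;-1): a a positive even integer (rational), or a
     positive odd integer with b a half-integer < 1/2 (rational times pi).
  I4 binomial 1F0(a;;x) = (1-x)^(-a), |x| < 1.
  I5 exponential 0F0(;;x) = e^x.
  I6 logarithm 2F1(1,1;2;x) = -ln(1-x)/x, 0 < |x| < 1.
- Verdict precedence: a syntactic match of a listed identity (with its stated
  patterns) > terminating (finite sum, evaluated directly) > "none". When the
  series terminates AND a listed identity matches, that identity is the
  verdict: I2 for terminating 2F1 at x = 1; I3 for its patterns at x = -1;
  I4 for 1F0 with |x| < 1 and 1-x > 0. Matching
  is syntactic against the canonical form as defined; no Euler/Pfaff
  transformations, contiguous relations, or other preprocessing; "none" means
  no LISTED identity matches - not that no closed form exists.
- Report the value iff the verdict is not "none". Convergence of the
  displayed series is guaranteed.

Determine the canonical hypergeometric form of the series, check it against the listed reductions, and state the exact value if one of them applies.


Reduced: x = -\frac{2}{3}, 1F0, upper = {\frac{11}{9}}, lower = {-}, C = -\frac{1}{6}. Verdict: binomial (I4) fires (the 1F0 binomial series: exponent -11/9, x = -\frac{2}{3}). Its exact value is \left(-\frac{1}{6}\right) \cdot \left(\frac{5}{3}\right)^{-\frac{11}{9}}.

Key step: t_0 = -\frac{1}{6} here, and the two geometric factors (C = -1/6, x = -2/3) combine into one argument.
Consecutive-term ratio: r(k) = -\frac{2}{3} * (k+\frac{11}{9}) / [(k+1)] - rational in k. x = -\frac{2}{3}; t_0 = -\frac{1}{6}; negate the roots.


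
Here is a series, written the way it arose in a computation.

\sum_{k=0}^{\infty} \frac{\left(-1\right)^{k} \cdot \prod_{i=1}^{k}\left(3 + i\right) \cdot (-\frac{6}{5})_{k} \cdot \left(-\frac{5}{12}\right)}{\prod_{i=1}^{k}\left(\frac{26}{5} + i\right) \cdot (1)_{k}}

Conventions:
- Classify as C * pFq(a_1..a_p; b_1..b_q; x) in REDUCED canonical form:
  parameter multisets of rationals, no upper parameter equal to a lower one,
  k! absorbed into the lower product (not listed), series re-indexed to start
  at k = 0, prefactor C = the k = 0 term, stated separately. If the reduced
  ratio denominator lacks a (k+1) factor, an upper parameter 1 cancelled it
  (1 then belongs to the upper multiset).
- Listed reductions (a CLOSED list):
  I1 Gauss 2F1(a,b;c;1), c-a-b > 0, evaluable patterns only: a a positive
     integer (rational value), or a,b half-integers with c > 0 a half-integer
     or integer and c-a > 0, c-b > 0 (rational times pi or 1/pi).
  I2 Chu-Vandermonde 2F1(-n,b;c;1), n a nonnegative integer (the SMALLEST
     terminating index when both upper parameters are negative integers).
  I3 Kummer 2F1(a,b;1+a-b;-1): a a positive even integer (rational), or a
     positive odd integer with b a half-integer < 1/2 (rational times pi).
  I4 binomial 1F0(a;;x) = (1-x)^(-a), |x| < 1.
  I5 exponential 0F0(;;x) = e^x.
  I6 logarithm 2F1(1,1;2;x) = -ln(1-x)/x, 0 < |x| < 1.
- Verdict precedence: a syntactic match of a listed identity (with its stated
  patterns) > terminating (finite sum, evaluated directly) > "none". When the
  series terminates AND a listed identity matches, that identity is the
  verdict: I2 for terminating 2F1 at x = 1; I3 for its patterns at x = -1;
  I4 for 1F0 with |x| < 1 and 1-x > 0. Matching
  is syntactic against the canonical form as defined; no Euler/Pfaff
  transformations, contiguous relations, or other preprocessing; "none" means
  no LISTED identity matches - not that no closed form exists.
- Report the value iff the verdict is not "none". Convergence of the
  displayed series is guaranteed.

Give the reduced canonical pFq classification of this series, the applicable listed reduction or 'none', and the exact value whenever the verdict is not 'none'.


x = -1 here; the reduced form reads 2F1, upper {-\frac{6}{5}, 4}, lower {\frac{31}{5}}, C = -\frac{5}{12}. Verdict: the Kummer evaluation I3 applies (x = -1; c = \frac{31}{5} equals 1+a-b for upper {-\frac{6}{5}, 4}: listed pattern). Its exact value is -\frac{91}{120}.

Key observation: t_0 being -\frac{5}{12}, the running product (C = -5/12, x = -1) telescopes to a rising factorial.
Term ratio: r(k) = -1 * (k-\frac{6}{5}) (k+4) / [(k+\frac{31}{5}) (k+1)] - rational in k. x = -1; t_0 = -\frac{5}{12}; negate the roots.


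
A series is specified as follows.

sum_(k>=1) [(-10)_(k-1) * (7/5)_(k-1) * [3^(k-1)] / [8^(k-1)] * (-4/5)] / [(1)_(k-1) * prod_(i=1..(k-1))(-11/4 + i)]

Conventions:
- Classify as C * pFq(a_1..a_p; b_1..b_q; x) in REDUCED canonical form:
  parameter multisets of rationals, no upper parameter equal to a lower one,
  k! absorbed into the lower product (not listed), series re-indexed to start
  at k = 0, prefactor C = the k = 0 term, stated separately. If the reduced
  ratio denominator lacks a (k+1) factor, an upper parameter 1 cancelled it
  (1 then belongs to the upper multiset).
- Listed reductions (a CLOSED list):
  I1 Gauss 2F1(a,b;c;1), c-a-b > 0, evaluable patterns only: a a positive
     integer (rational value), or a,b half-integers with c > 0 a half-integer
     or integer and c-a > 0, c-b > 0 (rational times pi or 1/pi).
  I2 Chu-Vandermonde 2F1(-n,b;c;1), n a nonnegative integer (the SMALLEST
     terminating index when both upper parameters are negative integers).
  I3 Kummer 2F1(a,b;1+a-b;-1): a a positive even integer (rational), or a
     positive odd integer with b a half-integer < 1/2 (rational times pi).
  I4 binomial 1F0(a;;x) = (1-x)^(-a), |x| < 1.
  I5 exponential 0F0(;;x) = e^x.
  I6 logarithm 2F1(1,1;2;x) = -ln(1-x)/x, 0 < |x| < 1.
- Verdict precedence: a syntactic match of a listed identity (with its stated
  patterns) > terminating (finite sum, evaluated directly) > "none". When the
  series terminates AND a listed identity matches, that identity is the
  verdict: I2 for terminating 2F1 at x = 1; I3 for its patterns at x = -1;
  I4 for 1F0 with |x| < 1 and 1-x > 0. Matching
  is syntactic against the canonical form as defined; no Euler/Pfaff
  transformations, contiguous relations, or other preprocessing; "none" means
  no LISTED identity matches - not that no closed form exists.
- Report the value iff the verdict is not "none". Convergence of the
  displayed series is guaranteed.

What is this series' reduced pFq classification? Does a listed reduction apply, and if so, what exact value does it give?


The tell: x = (3/8) and the lower running product (prefactor -4/5) is a rising factorial.
Term ratio: r(k) = (3/8) * (k-10) (k+7/5) / [(k-7/4) (k+1)] - poly over poly, x = (3/8) from leading terms; C = -4/5 at k = 0.

Prefactor -4/5, argument 3/8: 2F1 with upper {-10, 7/5} over lower {-7/4}. Verdict: terminating - upper -10 stops the sum at k = 10; the 11 terms are added exactly. Hence: 6924666973148/2301025390625.


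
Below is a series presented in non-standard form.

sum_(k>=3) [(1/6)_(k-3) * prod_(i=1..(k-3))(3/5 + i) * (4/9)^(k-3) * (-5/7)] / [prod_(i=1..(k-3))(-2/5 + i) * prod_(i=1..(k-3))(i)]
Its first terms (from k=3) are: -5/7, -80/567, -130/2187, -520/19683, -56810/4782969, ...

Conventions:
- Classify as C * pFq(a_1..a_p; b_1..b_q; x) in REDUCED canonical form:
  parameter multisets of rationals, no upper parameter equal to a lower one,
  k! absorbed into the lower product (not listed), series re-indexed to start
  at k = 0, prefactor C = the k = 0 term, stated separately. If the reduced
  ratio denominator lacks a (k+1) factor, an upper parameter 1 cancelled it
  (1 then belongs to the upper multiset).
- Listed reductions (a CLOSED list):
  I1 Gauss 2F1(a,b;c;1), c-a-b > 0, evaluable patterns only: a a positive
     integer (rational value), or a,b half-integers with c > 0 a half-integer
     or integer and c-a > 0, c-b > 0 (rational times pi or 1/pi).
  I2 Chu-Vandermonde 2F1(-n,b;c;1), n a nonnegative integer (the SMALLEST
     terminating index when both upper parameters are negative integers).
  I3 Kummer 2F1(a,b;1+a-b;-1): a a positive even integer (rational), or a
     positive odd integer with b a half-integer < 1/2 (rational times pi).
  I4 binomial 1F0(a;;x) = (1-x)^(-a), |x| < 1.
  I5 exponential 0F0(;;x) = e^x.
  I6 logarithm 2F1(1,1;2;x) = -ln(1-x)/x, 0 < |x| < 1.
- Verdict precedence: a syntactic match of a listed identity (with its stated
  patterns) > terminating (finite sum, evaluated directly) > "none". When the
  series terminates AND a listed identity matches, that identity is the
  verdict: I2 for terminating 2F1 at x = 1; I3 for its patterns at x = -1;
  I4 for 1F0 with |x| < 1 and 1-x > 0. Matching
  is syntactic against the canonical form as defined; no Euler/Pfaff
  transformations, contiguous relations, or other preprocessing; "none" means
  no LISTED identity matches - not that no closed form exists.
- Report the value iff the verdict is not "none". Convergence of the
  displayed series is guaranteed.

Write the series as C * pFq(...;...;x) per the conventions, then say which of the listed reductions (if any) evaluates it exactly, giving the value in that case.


At argument 4/9: a 2F1 with upper {1/6, 8/5}, lower {3/5}, scaled by C = -5/7. Verdict: none here - no I1-I6 shape fits x = 4/9 with lower {3/5}.

Key step: from the first term -5/7: the lower running product (C = -5/7) is a rising factorial.
Term ratio: r(k) = (4/9) * (k+1/6) (k+8/5) / [(k+3/5) (k+1)] - rational in k. x = (4/9); t_0 = -5/7; negate the roots.


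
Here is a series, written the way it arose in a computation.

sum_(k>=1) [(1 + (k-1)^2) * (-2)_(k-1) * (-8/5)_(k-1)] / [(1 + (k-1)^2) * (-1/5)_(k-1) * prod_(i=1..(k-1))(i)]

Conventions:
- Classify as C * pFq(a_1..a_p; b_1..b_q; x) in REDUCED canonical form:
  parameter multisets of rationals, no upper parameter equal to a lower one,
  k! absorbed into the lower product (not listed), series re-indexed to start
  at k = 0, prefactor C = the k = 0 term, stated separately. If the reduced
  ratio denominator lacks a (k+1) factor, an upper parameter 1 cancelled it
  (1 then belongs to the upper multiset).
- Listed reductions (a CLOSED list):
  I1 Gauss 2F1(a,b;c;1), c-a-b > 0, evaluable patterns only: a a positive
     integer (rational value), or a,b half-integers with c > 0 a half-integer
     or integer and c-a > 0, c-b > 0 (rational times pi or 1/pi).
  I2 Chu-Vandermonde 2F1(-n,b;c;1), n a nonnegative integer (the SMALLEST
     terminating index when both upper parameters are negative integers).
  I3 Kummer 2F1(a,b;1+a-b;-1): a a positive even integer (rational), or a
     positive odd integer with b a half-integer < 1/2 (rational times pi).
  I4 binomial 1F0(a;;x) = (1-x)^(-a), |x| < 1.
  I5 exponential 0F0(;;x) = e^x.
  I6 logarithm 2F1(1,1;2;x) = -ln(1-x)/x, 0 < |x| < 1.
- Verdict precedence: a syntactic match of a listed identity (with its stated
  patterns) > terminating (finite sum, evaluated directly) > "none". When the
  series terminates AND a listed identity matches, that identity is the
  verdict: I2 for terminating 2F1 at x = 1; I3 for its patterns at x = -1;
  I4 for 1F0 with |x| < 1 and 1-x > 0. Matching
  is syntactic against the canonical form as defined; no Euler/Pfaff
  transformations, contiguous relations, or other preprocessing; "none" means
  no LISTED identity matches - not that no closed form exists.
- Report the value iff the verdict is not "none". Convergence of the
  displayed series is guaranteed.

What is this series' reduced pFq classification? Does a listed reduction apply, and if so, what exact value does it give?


Prefactor 1, argument 1: 2F1 with upper {-2, -8/5} over lower {-1/5}. Verdict: Chu-Vandermonde (I2) matches (terminating 2F1 at x = 1 with n = 2, b = -8/5, c = -1/5). Exact value: -21.

First insight: t_0 being 1, k^2 + 1 divides numerator and denominator alike; prefactor 1 after cancelling.
Adjacent-term ratio: r(k) = 1 * (k-2) (k-8/5) / [(k-1/5) (k+1)] - poly over poly, x = 1 from leading terms; C = 1 at k = 0.
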